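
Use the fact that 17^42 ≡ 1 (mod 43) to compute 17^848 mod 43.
By Fermat: 17^{42} ≡ 1 (mod 43). 848 ≡ 8 (mod 42). So 17^{848} ≡ 17^{8} ≡ 10 (mod 43)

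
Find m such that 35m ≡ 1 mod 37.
Since 37 is prime, by Fermat 35^(-1) ≡ 35^{35} ≡ 18 mod 37. Verify: 35 × 18 = 630 ≡ 1 mod 37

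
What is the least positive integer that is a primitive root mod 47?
g = 5. Powers: [5, 25, 31, 14, 23, 21, ...] generates all 46 non-zero residues.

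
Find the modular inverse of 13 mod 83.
Since 83 is prime, by Fermat 13^(-1) ≡ 13^{81} ≡ 32 (mod 83). Verify: 13 × 32 = 416 ≡ 1 (mod 83)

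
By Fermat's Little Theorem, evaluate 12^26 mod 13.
By Fermat: 12^{12} ≡ 1 (mod 13). 26 = 2×12 + 2. So 12^{26} ≡ 12^{2} ≡ 1 (mod 13)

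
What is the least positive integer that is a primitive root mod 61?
g = 2. Powers: [2, 4, 8, 16, 32, 3, 6, 12, ...] generates all 60 non-zero residues.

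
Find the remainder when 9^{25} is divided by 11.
By Fermat: 9^{10} ≡ 1 mod 11. 25 = 2×10 + 5. So 9^{25} ≡ 9^{5} ≡ 1 mod 11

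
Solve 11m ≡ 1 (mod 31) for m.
Since 31 is prime, by Fermat 11^(-1) ≡ 11^{29} ≡ 17 (mod 31). Verify: 11 × 17 = 187 ≡ 1 (mod 31)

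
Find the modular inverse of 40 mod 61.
Since 61 is prime, by Fermat 40^(-1) ≡ 40^{59} ≡ 29 mod 61. Verify: 40 × 29 = 1160 ≡ 1 mod 61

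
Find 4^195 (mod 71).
Using Fermat: 4^{70} ≡ 1 (mod 71). 195 ≡ 55 (mod 70). So 4^{195} ≡ 4^{55} ≡ 32 (mod 71)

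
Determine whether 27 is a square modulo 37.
By Euler's criterion: 27^{18} ≡ 1 mod 37. Since this equals 1, 27 is a QR.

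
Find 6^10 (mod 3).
By repeated squaring (mod 3): 6^{1}≡0, 6^{2}≡0, 6^{4}≡0, 6^{8}≡0. Then 6^{10} = 6^{8+2} ≡ 0 × 0 ≡ 0 (mod 3)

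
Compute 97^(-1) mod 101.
Since 101 is prime, by Fermat 97^(-1) ≡ 97^{99} ≡ 25 mod 101. Verify: 97 × 25 = 2425 ≡ 1 mod 101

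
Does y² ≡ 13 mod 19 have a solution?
By Euler's criterion: 13^{9} ≡ 18 mod 19. Since this equals -1 (≡ 18), 13 is not a QR.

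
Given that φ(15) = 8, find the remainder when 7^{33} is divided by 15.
By Euler: 7^{8} ≡ 1 (mod 15) since gcd(7, 15) = 1. 33 = 4×8 + 1. So 7^{33} ≡ 7^{1} ≡ 7 (mod 15)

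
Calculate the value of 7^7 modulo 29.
By repeated squaring (mod 29): 7^{1}≡7, 7^{2}≡20, 7^{4}≡23. Then 7^{7} = 7^{4+2+1} ≡ 23 × 20 × 7 ≡ 1 (mod 29)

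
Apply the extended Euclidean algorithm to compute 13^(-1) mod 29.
Extended GCD: 13(9) + 29(-4) = 1. So 13^(-1) ≡ 9 mod 29. Verify: 13 × 9 = 117 ≡ 1 mod 29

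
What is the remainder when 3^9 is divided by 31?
By repeated squaring mod 31: 3^{1}≡3, 3^{2}≡9, 3^{4}≡19, 3^{8}≡20. Then 3^{9} = 3^{8+1} ≡ 20 × 3 ≡ 29 mod 31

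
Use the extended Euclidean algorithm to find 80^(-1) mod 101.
Extended GCD: 80(24) + 101(-19) = 1. So 80^(-1) ≡ 24 mod 101. Verify: 80 × 24 = 1920 ≡ 1 mod 101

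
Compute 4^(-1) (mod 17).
Since 17 is prime, by Fermat 4^(-1) ≡ 4^{15} ≡ 13 (mod 17). Verify: 4 × 13 = 52 ≡ 1 (mod 17)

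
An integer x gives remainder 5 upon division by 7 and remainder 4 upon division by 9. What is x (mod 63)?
M = 7 × 9 = 63. M₁ = 9, y₁ ≡ 4 (mod 7). M₂ = 7, y₂ ≡ 4 (mod 9). x = 5×9×4 + 4×7×4 ≡ 40 (mod 63)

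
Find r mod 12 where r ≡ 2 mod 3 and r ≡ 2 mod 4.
M = 3 × 4 = 12. M₁ = 4, y₁ ≡ 1 mod 3. M₂ = 3, y₂ ≡ 3 mod 4. r = 2×4×1 + 2×3×3 ≡ 2 mod 12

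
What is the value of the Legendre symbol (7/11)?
(7/11) = 7^{5} mod 11 = -1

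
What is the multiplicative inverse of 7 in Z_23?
Since 23 is prime, by Fermat 7^(-1) ≡ 7^{21} ≡ 10 mod 23. Verify: 7 × 10 = 70 ≡ 1 mod 23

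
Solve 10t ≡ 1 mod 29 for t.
Since 29 is prime, by Fermat 10^(-1) ≡ 10^{27} ≡ 3 mod 29. Verify: 10 × 3 = 30 ≡ 1 mod 29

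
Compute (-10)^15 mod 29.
By repeated squaring mod 29: (-10)^{1}≡19, (-10)^{2}≡13, (-10)^{4}≡24, (-10)^{8}≡25. Then (-10)^{15} = (-10)^{8+4+2+1} ≡ 25 × 24 × 13 × 19 ≡ 10 mod 29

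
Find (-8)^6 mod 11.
By repeated squaring mod 11: (-8)^{1}≡3, (-8)^{2}≡9, (-8)^{4}≡4. Then (-8)^{6} = (-8)^{4+2} ≡ 4 × 9 ≡ 3 mod 11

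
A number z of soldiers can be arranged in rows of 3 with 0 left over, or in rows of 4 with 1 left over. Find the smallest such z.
M = 3 × 4 = 12. M₁ = 4, y₁ ≡ 1 mod 3. M₂ = 3, y₂ ≡ 3 mod 4. z = 0×4×1 + 1×3×3 ≡ 9 mod 12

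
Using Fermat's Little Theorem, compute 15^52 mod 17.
By Fermat: 15^{16} ≡ 1 (mod 17). 52 = 3×16 + 4. So 15^{52} ≡ 15^{4} ≡ 16 (mod 17)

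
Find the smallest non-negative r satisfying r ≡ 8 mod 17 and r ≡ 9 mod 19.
M = 17 × 19 = 323. M₁ = 19, y₁ ≡ 9 mod 17. M₂ = 17, y₂ ≡ 9 mod 19. r = 8×19×9 + 9×17×9 ≡ 161 mod 323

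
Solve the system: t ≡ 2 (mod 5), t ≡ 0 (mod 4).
M = 5 × 4 = 20. M₁ = 4, y₁ ≡ 4 (mod 5). M₂ = 5, y₂ ≡ 1 (mod 4). t = 2×4×4 + 0×5×1 ≡ 12 (mod 20)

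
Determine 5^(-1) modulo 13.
Since 13 is prime, by Fermat 5^(-1) ≡ 5^{11} ≡ 8 mod 13. Verify: 5 × 8 = 40 ≡ 1 mod 13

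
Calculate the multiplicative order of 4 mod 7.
Powers of 4 mod 7: 4^1≡4, 4^2≡2, 4^3≡1. So the order of 4 is 3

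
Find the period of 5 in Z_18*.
Powers of 5 mod 18: 5^1≡5, 5^2≡7, 5^3≡17, 5^4≡13, 5^5≡11, 5^6≡1. ord_18(5) = 6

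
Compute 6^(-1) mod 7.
Since 7 is prime, by Fermat 6^(-1) ≡ 6^{5} ≡ 6 mod 7. Verify: 6 × 6 = 36 ≡ 1 mod 7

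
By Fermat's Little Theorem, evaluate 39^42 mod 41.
By Fermat: 39^{40} ≡ 1 mod 41. So 39^{42} = 39^{40} · 39^{2} ≡ 39^{2} ≡ 4 mod 41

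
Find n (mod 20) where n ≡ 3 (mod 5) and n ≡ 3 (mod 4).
M = 5 × 4 = 20. M₁ = 4, y₁ ≡ 4 (mod 5). M₂ = 5, y₂ ≡ 1 (mod 4). n = 3×4×4 + 3×5×1 ≡ 3 (mod 20)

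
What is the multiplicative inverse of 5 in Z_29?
Since 29 is prime, by Fermat 5^(-1) ≡ 5^{27} ≡ 6 (mod 29). Verify: 5 × 6 = 30 ≡ 1 (mod 29)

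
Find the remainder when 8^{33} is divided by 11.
By Fermat: 8^{10} ≡ 1 mod 11. 33 = 3×10 + 3. So 8^{33} ≡ 8^{3} ≡ 6 mod 11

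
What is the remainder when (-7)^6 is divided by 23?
By repeated squaring mod 23: (-7)^{1}≡16, (-7)^{2}≡3, (-7)^{4}≡9. Then (-7)^{6} = (-7)^{4+2} ≡ 9 × 3 ≡ 4 mod 23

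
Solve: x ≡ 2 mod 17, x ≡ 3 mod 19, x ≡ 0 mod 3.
M = 17 × 19 × 3 = 969. M₁ = 57, y₁ ≡ 3 mod 17. M₂ = 51, y₂ ≡ 3 mod 19. M₃ = 323, y₃ ≡ 2 mod 3. x = 2×57×3 + 3×51×3 + 0×323×2 ≡ 801 mod 969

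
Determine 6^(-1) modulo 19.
Since 19 is prime, by Fermat 6^(-1) ≡ 6^{17} ≡ 16 mod 19. Verify: 6 × 16 = 96 ≡ 1 mod 19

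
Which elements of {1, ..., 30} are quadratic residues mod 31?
QRs mod 31: {1, 2, 4, 5, 7, 8, 9, 10, 14, 16, 18, 19, 20, 25, 28}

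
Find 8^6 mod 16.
By repeated squaring mod 16: 8^{1}≡8, 8^{2}≡0, 8^{4}≡0. Then 8^{6} = 8^{4+2} ≡ 0 × 0 ≡ 0 mod 16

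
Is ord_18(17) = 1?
Powers of 17 mod 18: 17^1≡17, 17^2≡1. 17^1≡17≢1, so ord ≠ 1. No, the actual order is 2.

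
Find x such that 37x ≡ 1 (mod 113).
Since 113 is prime, by Fermat 37^(-1) ≡ 37^{111} ≡ 55 (mod 113). Verify: 37 × 55 = 2035 ≡ 1 (mod 113)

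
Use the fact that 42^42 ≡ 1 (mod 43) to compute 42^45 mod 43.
By Fermat: 42^{42} ≡ 1 (mod 43). So 42^{45} = 42^{42} · 42^{3} ≡ 42^{3} ≡ 42 (mod 43)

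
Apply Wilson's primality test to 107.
(106)! mod 107 = 106. Since 106 ≡ -1 (mod 107), 107 is prime.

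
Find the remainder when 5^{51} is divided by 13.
By Fermat: 5^{12} ≡ 1 (mod 13). 51 = 4×12 + 3. So 5^{51} ≡ 5^{3} ≡ 8 (mod 13)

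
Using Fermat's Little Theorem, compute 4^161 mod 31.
By Fermat: 4^{30} ≡ 1 (mod 31). 161 ≡ 11 (mod 30). So 4^{161} ≡ 4^{11} ≡ 4 (mod 31)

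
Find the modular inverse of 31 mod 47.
Since 47 is prime, by Fermat 31^(-1) ≡ 31^{45} ≡ 44 mod 47. Verify: 31 × 44 = 1364 ≡ 1 mod 47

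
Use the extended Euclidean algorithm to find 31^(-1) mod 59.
Extended GCD: 31(-19) + 59(10) = 1. So 31^(-1) ≡ -19 ≡ 40 mod 59. Verify: 31 × 40 = 1240 ≡ 1 mod 59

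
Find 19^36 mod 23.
Using Fermat: 19^{22} ≡ 1 mod 23. 36 ≡ 14 mod 22. So 19^{36} ≡ 19^{14} ≡ 18 mod 23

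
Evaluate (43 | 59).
(43/59) = 43^{29} mod 59 = -1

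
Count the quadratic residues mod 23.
The squaring map on Z_23* is 2-to-1, so there are (22)/2 = 11 QRs.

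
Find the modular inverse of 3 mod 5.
Since 5 is prime, by Fermat 3^(-1) ≡ 3^{3} ≡ 2 mod 5. Verify: 3 × 2 = 6 ≡ 1 mod 5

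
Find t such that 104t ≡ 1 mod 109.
Since 109 is prime, by Fermat 104^(-1) ≡ 104^{107} ≡ 87 mod 109. Verify: 104 × 87 = 9048 ≡ 1 mod 109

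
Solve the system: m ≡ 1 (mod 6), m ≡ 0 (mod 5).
M = 6 × 5 = 30. M₁ = 5, y₁ ≡ 5 (mod 6). M₂ = 6, y₂ ≡ 1 (mod 5). m = 1×5×5 + 0×6×1 ≡ 25 (mod 30)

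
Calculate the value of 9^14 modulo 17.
By repeated squaring (mod 17): 9^{1}≡9, 9^{2}≡13, 9^{4}≡16, 9^{8}≡1. Then 9^{14} = 9^{8+4+2} ≡ 1 × 16 × 13 ≡ 4 (mod 17)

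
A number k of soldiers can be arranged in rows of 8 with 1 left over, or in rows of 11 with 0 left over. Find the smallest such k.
M = 8 × 11 = 88. M₁ = 11, y₁ ≡ 3 mod 8. M₂ = 8, y₂ ≡ 7 mod 11. k = 1×11×3 + 0×8×7 ≡ 33 mod 88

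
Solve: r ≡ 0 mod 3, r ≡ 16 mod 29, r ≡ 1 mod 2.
M = 3 × 29 × 2 = 174. M₁ = 58, y₁ ≡ 1 mod 3. M₂ = 6, y₂ ≡ 5 mod 29. M₃ = 87, y₃ ≡ 1 mod 2. r = 0×58×1 + 16×6×5 + 1×87×1 ≡ 45 mod 174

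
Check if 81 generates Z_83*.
81^{41} ≡ 1 mod 83 and 41 < 82, so ord_83(81) = 41 ≠ 82 and 81 is not a primitive root.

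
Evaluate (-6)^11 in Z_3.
By repeated squaring mod 3: (-6)^{1}≡0, (-6)^{2}≡0, (-6)^{4}≡0, (-6)^{8}≡0. Then (-6)^{11} = (-6)^{8+2+1} ≡ 0 × 0 × 0 ≡ 0 mod 3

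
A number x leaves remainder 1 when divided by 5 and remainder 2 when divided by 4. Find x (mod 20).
M = 5 × 4 = 20. M₁ = 4, y₁ ≡ 4 (mod 5). M₂ = 5, y₂ ≡ 1 (mod 4). x = 1×4×4 + 2×5×1 ≡ 6 (mod 20)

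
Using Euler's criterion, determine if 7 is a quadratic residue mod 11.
By Euler's criterion: 7^{5} ≡ 10 (mod 11). Since this equals -1 (≡ 10), 7 is not a QR.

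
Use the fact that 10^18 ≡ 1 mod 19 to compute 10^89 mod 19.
By Fermat: 10^{18} ≡ 1 mod 19. 89 = 4×18 + 17. So 10^{89} ≡ 10^{17} ≡ 2 mod 19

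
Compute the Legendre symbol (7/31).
(7/31) = 7^{15} mod 31 = 1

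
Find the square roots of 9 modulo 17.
The square roots of 9 mod 17 are 14 and 3. Verify: 14² = 196 ≡ 9 mod 17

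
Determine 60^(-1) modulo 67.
Since 67 is prime, by Fermat 60^(-1) ≡ 60^{65} ≡ 19 (mod 67). Verify: 60 × 19 = 1140 ≡ 1 (mod 67)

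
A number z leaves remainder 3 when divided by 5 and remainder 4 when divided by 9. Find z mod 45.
M = 5 × 9 = 45. M₁ = 9, y₁ ≡ 4 mod 5. M₂ = 5, y₂ ≡ 2 mod 9. z = 3×9×4 + 4×5×2 ≡ 13 mod 45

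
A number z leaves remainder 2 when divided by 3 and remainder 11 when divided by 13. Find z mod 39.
M = 3 × 13 = 39. M₁ = 13, y₁ ≡ 1 mod 3. M₂ = 3, y₂ ≡ 9 mod 13. z = 2×13×1 + 11×3×9 ≡ 11 mod 39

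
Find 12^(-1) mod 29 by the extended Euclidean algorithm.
Extended GCD: 12(-12) + 29(5) = 1. So 12^(-1) ≡ -12 ≡ 17 mod 29. Verify: 12 × 17 = 204 ≡ 1 mod 29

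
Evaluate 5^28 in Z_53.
By repeated squaring mod 53: 5^{1}≡5, 5^{2}≡25, 5^{4}≡42, 5^{8}≡15, 5^{16}≡13. Then 5^{28} = 5^{16+8+4} ≡ 13 × 15 × 42 ≡ 28 mod 53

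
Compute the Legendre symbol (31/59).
(31/59) = 31^{29} mod 59 = -1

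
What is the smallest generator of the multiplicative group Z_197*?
g = 2. Powers: [2, 4, 8, 16, 32, 64, 128, ...] generates all 196 non-zero residues.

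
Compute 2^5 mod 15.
By repeated squaring (mod 15): 2^{1}≡2, 2^{2}≡4, 2^{4}≡1. Then 2^{5} = 2^{4+1} ≡ 1 × 2 ≡ 2 (mod 15)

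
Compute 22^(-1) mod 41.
Since 41 is prime, by Fermat 22^(-1) ≡ 22^{39} ≡ 28 mod 41. Verify: 22 × 28 = 616 ≡ 1 mod 41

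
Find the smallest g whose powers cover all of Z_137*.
g = 3. Powers: [3, 9, 27, 81, 106, 44, ...] generates all 136 non-zero residues.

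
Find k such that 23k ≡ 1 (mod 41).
Since 41 is prime, by Fermat 23^(-1) ≡ 23^{39} ≡ 25 (mod 41). Verify: 23 × 25 = 575 ≡ 1 (mod 41)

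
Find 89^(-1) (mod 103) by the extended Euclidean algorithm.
Extended GCD: 89(22) + 103(-19) = 1. So 89^(-1) ≡ 22 (mod 103). Verify: 89 × 22 = 1958 ≡ 1 (mod 103)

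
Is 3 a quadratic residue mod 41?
By Euler's criterion: 3^{20} ≡ 40 (mod 41). Since this equals -1 (≡ 40), 3 is not a QR.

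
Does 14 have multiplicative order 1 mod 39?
Powers of 14 mod 39: 14^1≡14, 14^2≡1. 14^1≡14≢1, so ord ≠ 1. No, the actual order is 2.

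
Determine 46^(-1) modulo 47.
Since 47 is prime, by Fermat 46^(-1) ≡ 46^{45} ≡ 46 mod 47. Verify: 46 × 46 = 2116 ≡ 1 mod 47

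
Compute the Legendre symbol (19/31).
(19/31) = 19^{15} mod 31 = 1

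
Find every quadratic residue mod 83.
QRs mod 83: {1, 3, 4, 7, 9, 10, 11, 12, 16, 17, 21, 23, 25, 26, 27, 28, 29, 30, 31, 33, 36, 37, 38, 40, 41, 44, 48, 49, 51, 59, 61, 63, 64, 65, 68, 69, 70, 75, 77, 78, 81}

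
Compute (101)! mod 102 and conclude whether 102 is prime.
(101)! mod 102 = 0. Since 0 ≢ -1 (mod 102), 102 is not prime.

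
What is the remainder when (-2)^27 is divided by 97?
By repeated squaring mod 97: (-2)^{1}≡95, (-2)^{2}≡4, (-2)^{4}≡16, (-2)^{8}≡62, (-2)^{16}≡61. Then (-2)^{27} = (-2)^{16+8+2+1} ≡ 61 × 62 × 4 × 95 ≡ 8 mod 97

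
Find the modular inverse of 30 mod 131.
Since 131 is prime, by Fermat 30^(-1) ≡ 30^{129} ≡ 83 (mod 131). Verify: 30 × 83 = 2490 ≡ 1 (mod 131)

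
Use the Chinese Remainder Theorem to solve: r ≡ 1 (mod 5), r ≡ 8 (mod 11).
M = 5 × 11 = 55. M₁ = 11, y₁ ≡ 1 (mod 5). M₂ = 5, y₂ ≡ 9 (mod 11). r = 1×11×1 + 8×5×9 ≡ 41 (mod 55)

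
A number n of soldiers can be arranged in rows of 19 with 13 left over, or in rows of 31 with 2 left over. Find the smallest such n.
M = 19 × 31 = 589. M₁ = 31, y₁ ≡ 8 mod 19. M₂ = 19, y₂ ≡ 18 mod 31. n = 13×31×8 + 2×19×18 ≡ 374 mod 589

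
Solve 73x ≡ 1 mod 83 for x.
Since 83 is prime, by Fermat 73^(-1) ≡ 73^{81} ≡ 58 mod 83. Verify: 73 × 58 = 4234 ≡ 1 mod 83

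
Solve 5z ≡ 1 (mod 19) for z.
Since 19 is prime, by Fermat 5^(-1) ≡ 5^{17} ≡ 4 (mod 19). Verify: 5 × 4 = 20 ≡ 1 (mod 19)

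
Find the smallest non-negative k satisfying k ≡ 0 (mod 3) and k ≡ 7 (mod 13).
M = 3 × 13 = 39. M₁ = 13, y₁ ≡ 1 (mod 3). M₂ = 3, y₂ ≡ 9 (mod 13). k = 0×13×1 + 7×3×9 ≡ 33 (mod 39)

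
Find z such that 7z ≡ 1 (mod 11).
Since 11 is prime, by Fermat 7^(-1) ≡ 7^{9} ≡ 8 (mod 11). Verify: 7 × 8 = 56 ≡ 1 (mod 11)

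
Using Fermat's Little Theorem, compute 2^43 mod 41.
By Fermat: 2^{40} ≡ 1 (mod 41). So 2^{43} = 2^{40} · 2^{3} ≡ 2^{3} ≡ 8 (mod 41)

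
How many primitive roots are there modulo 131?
A prime p has φ(p-1) primitive roots; here φ(130) = 48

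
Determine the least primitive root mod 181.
g = 2. Powers: [2, 4, 8, 16, 32, 64, 128, 75, 150, ...] generates all 180 non-zero residues.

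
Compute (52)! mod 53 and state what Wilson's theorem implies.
(52)! mod 53 = 52. Since this equals -1 mod 53, Wilson confirms 53 is prime.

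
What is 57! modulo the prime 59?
(58)! = (57)! × (58) ≡ -1 (mod 59). So (57)! ≡ -1 × (58)^(-1) ≡ (-1)×(-1) = 1 (mod 59)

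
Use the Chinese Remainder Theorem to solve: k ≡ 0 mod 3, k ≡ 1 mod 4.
M = 3 × 4 = 12. M₁ = 4, y₁ ≡ 1 mod 3. M₂ = 3, y₂ ≡ 3 mod 4. k = 0×4×1 + 1×3×3 ≡ 9 mod 12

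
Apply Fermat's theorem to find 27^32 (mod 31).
By Fermat: 27^{30} ≡ 1 (mod 31). So 27^{32} = 27^{30} · 27^{2} ≡ 27^{2} ≡ 16 (mod 31)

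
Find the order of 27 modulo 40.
Powers of 27 mod 40: 27^1≡27, 27^2≡9, 27^3≡3, 27^4≡1. Order = 4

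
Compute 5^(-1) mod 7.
Since 7 is prime, by Fermat 5^(-1) ≡ 5^{5} ≡ 3 mod 7. Verify: 5 × 3 = 15 ≡ 1 mod 7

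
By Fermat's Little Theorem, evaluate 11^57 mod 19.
By Fermat: 11^{18} ≡ 1 mod 19. 57 = 3×18 + 3. So 11^{57} ≡ 11^{3} ≡ 1 mod 19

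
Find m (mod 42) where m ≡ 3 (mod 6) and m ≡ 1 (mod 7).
M = 6 × 7 = 42. M₁ = 7, y₁ ≡ 1 (mod 6). M₂ = 6, y₂ ≡ 6 (mod 7). m = 3×7×1 + 1×6×6 ≡ 15 (mod 42)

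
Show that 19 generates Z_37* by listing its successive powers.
19^1, 19^2, ..., 19^{36} mod 37: [19, 28, 14, 7, 22, 11, 24, 12, 6, 3, 20, 10, 5, 21, 29, 33, 35, 36, 18, 9, 23, 30, 15, 26, 13, 25, 31, 34, 17, 27, 32, 16, 8, 4, 2, 1]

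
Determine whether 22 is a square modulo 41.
By Euler's criterion: 22^{20} ≡ 40 (mod 41). Since this equals -1 (≡ 40), 22 is not a QR.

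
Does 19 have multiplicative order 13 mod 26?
Powers of 19 mod 26: 19^1≡19, 19^2≡23, 19^3≡21, 19^4≡9, 19^5≡15, 19^6≡25, 19^7≡7, 19^8≡3, 19^9≡5, 19^10≡17, 19^11≡11, 19^12≡1. Already 19^12≡1, so the order is 12 < 13. No, the actual order is 12.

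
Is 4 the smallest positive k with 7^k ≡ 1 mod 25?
Powers of 7 mod 25: 7^1≡7, 7^2≡24, 7^3≡18, 7^4≡1. First k with 7^k≡1 is k=4. Yes, ord_25(7) = 4.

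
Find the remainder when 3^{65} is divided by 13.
By Fermat: 3^{12} ≡ 1 mod 13. 65 = 5×12 + 5. So 3^{65} ≡ 3^{5} ≡ 9 mod 13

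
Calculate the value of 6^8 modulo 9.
By repeated squaring mod 9: 6^{1}≡6, 6^{2}≡0, 6^{4}≡0, 6^{8}≡0. So 6^{8} ≡ 0 mod 9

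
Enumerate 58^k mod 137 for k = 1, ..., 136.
58^1, 58^2, ..., 58^{136} mod 137: [58, 76, 24, 22, 43, 28, 117, 73, 124, 68, 108, 99, 125, 126, 47, 123, 10, 32, 75, 103, 83, 19, 6, 74, 45, 7, 132, 121, 31, 17, 27, 59, 134, 100, 46, 65, 71, 8, 53, 60, 55, 39, 70, 87, 114, 36, 33, 133, 42, 107, 41, 49, 102, 25, 80, 119, 52, 2, 116, 15, 48, 44, 86, 56, 97, 9, 111, 136, 79, 61, 113, 115, 94, 109, 20, 64, 13, 69, 29, 38, 12, 11, 90, 14, 127, 105, 62, 34, 54, 118, 131, 63, 92, 130, 5, 16, 106, 120, 110, 78, 3, 37, 91, 72, 66, 129, 84, 77, 82, 98, 67, 50, 23, 101, 104, 4, 95, 30, 96, 88, 35, 112, 57, 18, 85, 135, 21, 122, 89, 93, 51, 81, 40, 128, 26, 1]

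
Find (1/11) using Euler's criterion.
(1/11) = 1^{5} mod 11 = 1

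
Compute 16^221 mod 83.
Using Fermat: 16^{82} ≡ 1 (mod 83). 221 ≡ 57 (mod 82). So 16^{221} ≡ 16^{57} ≡ 36 (mod 83)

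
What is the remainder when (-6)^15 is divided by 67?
By repeated squaring mod 67: (-6)^{1}≡61, (-6)^{2}≡36, (-6)^{4}≡23, (-6)^{8}≡60. Then (-6)^{15} = (-6)^{8+4+2+1} ≡ 60 × 23 × 36 × 61 ≡ 3 mod 67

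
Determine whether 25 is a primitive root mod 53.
25^{26} ≡ 1 mod 53 and 26 < 52, so ord_53(25) = 26 ≠ 52 and 25 is not a primitive root.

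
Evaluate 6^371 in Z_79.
Using Fermat: 6^{78} ≡ 1 mod 79. 371 ≡ 59 mod 78. So 6^{371} ≡ 6^{59} ≡ 28 mod 79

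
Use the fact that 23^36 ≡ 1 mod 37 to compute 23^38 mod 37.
By Fermat: 23^{36} ≡ 1 mod 37. So 23^{38} = 23^{36} · 23^{2} ≡ 23^{2} ≡ 11 mod 37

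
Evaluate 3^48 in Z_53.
By repeated squaring (mod 53): 3^{1}≡3, 3^{2}≡9, 3^{4}≡28, 3^{8}≡42, 3^{16}≡15, 3^{32}≡13. Then 3^{48} = 3^{32+16} ≡ 13 × 15 ≡ 36 (mod 53)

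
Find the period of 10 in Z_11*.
Powers of 10 mod 11: 10^1≡10, 10^2≡1. So the order of 10 is 2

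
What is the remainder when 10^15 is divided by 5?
By repeated squaring (mod 5): 10^{1}≡0, 10^{2}≡0, 10^{4}≡0, 10^{8}≡0. Then 10^{15} = 10^{8+4+2+1} ≡ 0 × 0 × 0 × 0 ≡ 0 (mod 5)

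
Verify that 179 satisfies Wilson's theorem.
(178)! mod 179 = 178. Since this equals -1 (mod 179), Wilson confirms 179 is prime.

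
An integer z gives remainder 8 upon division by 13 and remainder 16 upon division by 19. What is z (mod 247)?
M = 13 × 19 = 247. M₁ = 19, y₁ ≡ 11 (mod 13). M₂ = 13, y₂ ≡ 3 (mod 19). z = 8×19×11 + 16×13×3 ≡ 73 (mod 247)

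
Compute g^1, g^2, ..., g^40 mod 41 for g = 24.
24^1, 24^2, ..., 24^{40} mod 41: [24, 2, 7, 4, 14, 8, 28, 16, 15, 32, 30, 23, 19, 5, 38, 10, 35, 20, 29, 40, 17, 39, 34, 37, 27, 33, 13, 25, 26, 9, 11, 18, 22, 36, 3, 31, 6, 21, 12, 1]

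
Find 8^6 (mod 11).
By repeated squaring (mod 11): 8^{1}≡8, 8^{2}≡9, 8^{4}≡4. Then 8^{6} = 8^{4+2} ≡ 4 × 9 ≡ 3 (mod 11)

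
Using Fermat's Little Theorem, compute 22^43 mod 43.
By Fermat: 22^{42} ≡ 1 mod 43. So 22^{43} = 22^{42} · 22^{1} ≡ 22^{1} ≡ 22 mod 43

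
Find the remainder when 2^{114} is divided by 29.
By Fermat: 2^{28} ≡ 1 (mod 29). 114 = 4×28 + 2. So 2^{114} ≡ 2^{2} ≡ 4 (mod 29)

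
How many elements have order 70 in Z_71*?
Number of primitive roots mod 71 = φ(p-1) = φ(70) = 24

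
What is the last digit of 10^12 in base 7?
Using Fermat: 10^{6} ≡ 1 (mod 7). 12 ≡ 0 (mod 6). So 10^{12} ≡ 10^{0} ≡ 1 (mod 7)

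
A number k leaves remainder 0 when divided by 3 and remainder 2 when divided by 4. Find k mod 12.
M = 3 × 4 = 12. M₁ = 4, y₁ ≡ 1 mod 3. M₂ = 3, y₂ ≡ 3 mod 4. k = 0×4×1 + 2×3×3 ≡ 6 mod 12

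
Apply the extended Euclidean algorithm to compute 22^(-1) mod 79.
Extended GCD: 22(18) + 79(-5) = 1. So 22^(-1) ≡ 18 (mod 79). Verify: 22 × 18 = 396 ≡ 1 (mod 79)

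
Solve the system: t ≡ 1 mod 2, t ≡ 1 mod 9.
M = 2 × 9 = 18. M₁ = 9, y₁ ≡ 1 mod 2. M₂ = 2, y₂ ≡ 5 mod 9. t = 1×9×1 + 1×2×5 ≡ 1 mod 18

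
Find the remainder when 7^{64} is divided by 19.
By Fermat: 7^{18} ≡ 1 mod 19. 64 = 3×18 + 10. So 7^{64} ≡ 7^{10} ≡ 7 mod 19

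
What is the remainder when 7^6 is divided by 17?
By repeated squaring (mod 17): 7^{1}≡7, 7^{2}≡15, 7^{4}≡4. Then 7^{6} = 7^{4+2} ≡ 4 × 15 ≡ 9 (mod 17)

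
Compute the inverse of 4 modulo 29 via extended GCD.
Extended GCD: 4(-7) + 29(1) = 1. So 4^(-1) ≡ -7 ≡ 22 (mod 29). Verify: 4 × 22 = 88 ≡ 1 (mod 29)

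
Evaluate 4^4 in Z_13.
4^{4} = 256 ≡ 9 mod 13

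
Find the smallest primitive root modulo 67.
g = 2. For each prime q|66: 2^{33}≡66, 2^{22}≡37, 2^{6}≡64, none ≡ 1, so ord_67(2) = 66 and 2 is a primitive root.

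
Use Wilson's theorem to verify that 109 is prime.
(108)! mod 109 = 108. Since this equals -1 mod 109, Wilson confirms 109 is prime.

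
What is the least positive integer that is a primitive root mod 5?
g = 2. Powers: [2, 4, 3, 1] generates all 4 non-zero residues.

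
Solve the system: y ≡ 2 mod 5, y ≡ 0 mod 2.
M = 5 × 2 = 10. M₁ = 2, y₁ ≡ 3 mod 5. M₂ = 5, y₂ ≡ 1 mod 2. y = 2×2×3 + 0×5×1 ≡ 2 mod 10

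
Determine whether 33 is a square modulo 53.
By Euler's criterion: 33^{26} ≡ 52 (mod 53). Since this equals -1 (≡ 52), 33 is not a QR.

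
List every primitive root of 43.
There are φ(42) = 12 primitive roots mod 43: {3, 5, 12, 18, 19, 20, 26, 28, 29, 30, 33, 34}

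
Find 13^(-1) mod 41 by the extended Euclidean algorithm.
Extended GCD: 13(19) + 41(-6) = 1. So 13^(-1) ≡ 19 mod 41. Verify: 13 × 19 = 247 ≡ 1 mod 41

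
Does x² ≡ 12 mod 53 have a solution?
By Euler's criterion: 12^{26} ≡ 52 mod 53. Since this equals -1 (≡ 52), 12 is not a QR.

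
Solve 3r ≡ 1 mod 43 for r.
Since 43 is prime, by Fermat 3^(-1) ≡ 3^{41} ≡ 29 mod 43. Verify: 3 × 29 = 87 ≡ 1 mod 43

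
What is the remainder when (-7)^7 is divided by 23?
By repeated squaring mod 23: (-7)^{1}≡16, (-7)^{2}≡3, (-7)^{4}≡9. Then (-7)^{7} = (-7)^{4+2+1} ≡ 9 × 3 × 16 ≡ 18 mod 23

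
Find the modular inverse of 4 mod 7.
Since 7 is prime, by Fermat 4^(-1) ≡ 4^{5} ≡ 2 (mod 7). Verify: 4 × 2 = 8 ≡ 1 (mod 7)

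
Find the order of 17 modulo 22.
Powers of 17 mod 22: 17^1≡17, 17^2≡3, 17^3≡7, 17^4≡9, 17^5≡21, 17^6≡5, 17^7≡19, 17^8≡15, 17^9≡13, 17^10≡1. So the order of 17 is 10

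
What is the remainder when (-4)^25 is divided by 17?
Using Fermat: (-4)^{16} ≡ 1 (mod 17). 25 ≡ 9 (mod 16). So (-4)^{25} ≡ (-4)^{9} ≡ 13 (mod 17)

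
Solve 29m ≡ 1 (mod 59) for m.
Since 59 is prime, by Fermat 29^(-1) ≡ 29^{57} ≡ 57 (mod 59). Verify: 29 × 57 = 1653 ≡ 1 (mod 59)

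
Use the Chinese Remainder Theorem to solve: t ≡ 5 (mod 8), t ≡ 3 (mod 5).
M = 8 × 5 = 40. M₁ = 5, y₁ ≡ 5 (mod 8). M₂ = 8, y₂ ≡ 2 (mod 5). t = 5×5×5 + 3×8×2 ≡ 13 (mod 40)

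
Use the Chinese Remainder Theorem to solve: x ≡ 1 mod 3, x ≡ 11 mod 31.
M = 3 × 31 = 93. M₁ = 31, y₁ ≡ 1 mod 3. M₂ = 3, y₂ ≡ 21 mod 31. x = 1×31×1 + 11×3×21 ≡ 73 mod 93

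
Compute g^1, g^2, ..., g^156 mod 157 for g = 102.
102^1, 102^2, ..., 102^{156} mod 157: [102, 42, 45, 37, 6, 141, 95, 113, 65, 36, 61, 99, 50, 76, 59, 52, 123, 143, 142, 40, 155, 110, 73, 67, 83, 145, 32, 124, 88, 27, 85, 35, 116, 57, 5, 39, 53, 68, 28, 30, 77, 4, 94, 11, 23, 148, 24, 93, 66, 138, 103, 144, 87, 82, 43, 147, 79, 51, 21, 101, 97, 3, 149, 126, 135, 111, 18, 109, 128, 25, 38, 108, 26, 140, 150, 71, 20, 156, 55, 115, 112, 120, 151, 16, 62, 44, 92, 121, 96, 58, 107, 81, 98, 105, 34, 14, 15, 117, 2, 47, 84, 90, 74, 12, 125, 33, 69, 130, 72, 122, 41, 100, 152, 118, 104, 89, 129, 127, 80, 153, 63, 146, 134, 9, 133, 64, 91, 19, 54, 13, 70, 75, 114, 10, 78, 106, 136, 56, 60, 154, 8, 31, 22, 46, 139, 48, 29, 132, 119, 49, 131, 17, 7, 86, 137, 1]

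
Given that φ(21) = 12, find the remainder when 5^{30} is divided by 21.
By Euler: 5^{12} ≡ 1 (mod 21) since gcd(5, 21) = 1. 30 = 2×12 + 6. So 5^{30} ≡ 5^{6} ≡ 1 (mod 21)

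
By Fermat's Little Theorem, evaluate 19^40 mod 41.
By Fermat's Little Theorem, 19^{40} ≡ 1 mod 41 since 41 is prime and gcd(19, 41) = 1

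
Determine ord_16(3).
Powers of 3 mod 16: 3^1≡3, 3^2≡9, 3^3≡11, 3^4≡1. Order = 4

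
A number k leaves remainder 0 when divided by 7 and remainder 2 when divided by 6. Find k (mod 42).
M = 7 × 6 = 42. M₁ = 6, y₁ ≡ 6 (mod 7). M₂ = 7, y₂ ≡ 1 (mod 6). k = 0×6×6 + 2×7×1 ≡ 14 (mod 42)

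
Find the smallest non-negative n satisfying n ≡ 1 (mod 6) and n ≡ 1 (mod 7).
M = 6 × 7 = 42. M₁ = 7, y₁ ≡ 1 (mod 6). M₂ = 6, y₂ ≡ 6 (mod 7). n = 1×7×1 + 1×6×6 ≡ 1 (mod 42)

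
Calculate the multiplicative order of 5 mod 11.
Powers of 5 mod 11: 5^1≡5, 5^2≡3, 5^3≡4, 5^4≡9, 5^5≡1. ord_11(5) = 5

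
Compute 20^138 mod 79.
Using Fermat: 20^{78} ≡ 1 mod 79. 138 ≡ 60 mod 78. So 20^{138} ≡ 20^{60} ≡ 10 mod 79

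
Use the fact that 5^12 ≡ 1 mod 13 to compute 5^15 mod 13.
By Fermat: 5^{12} ≡ 1 mod 13. So 5^{15} = 5^{12} · 5^{3} ≡ 5^{3} ≡ 8 mod 13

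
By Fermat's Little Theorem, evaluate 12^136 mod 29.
By Fermat: 12^{28} ≡ 1 (mod 29). 136 = 4×28 + 24. So 12^{136} ≡ 12^{24} ≡ 1 (mod 29)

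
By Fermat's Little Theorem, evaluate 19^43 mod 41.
By Fermat: 19^{40} ≡ 1 (mod 41). So 19^{43} = 19^{40} · 19^{3} ≡ 19^{3} ≡ 12 (mod 41)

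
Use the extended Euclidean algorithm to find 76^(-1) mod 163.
Extended GCD: 76(-15) + 163(7) = 1. So 76^(-1) ≡ -15 ≡ 148 (mod 163). Verify: 76 × 148 = 11248 ≡ 1 (mod 163)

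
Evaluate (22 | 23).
(22/23) = 22^{11} mod 23 = -1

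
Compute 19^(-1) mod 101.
Since 101 is prime, by Fermat 19^(-1) ≡ 19^{99} ≡ 16 mod 101. Verify: 19 × 16 = 304 ≡ 1 mod 101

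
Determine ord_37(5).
Powers of 5 mod 37: 5^1≡5, 5^2≡25, 5^3≡14, 5^4≡33, 5^5≡17, 5^6≡11, 5^7≡18, 5^8≡16, 5^9≡6, 5^10≡30, 5^11≡2, 5^12≡10, 5^13≡13, 5^14≡28, 5^15≡29, 5^16≡34, 5^17≡22, 5^18≡36, 5^19≡32, 5^20≡12, 5^21≡23, 5^22≡4, 5^23≡20, 5^24≡26, 5^25≡19, 5^26≡21, 5^27≡31, 5^28≡7, 5^29≡35, 5^30≡27, 5^31≡24, 5^32≡9, 5^33≡8, 5^34≡3, 5^35≡15, 5^36≡1. So the order of 5 is 36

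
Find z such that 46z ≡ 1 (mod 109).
Since 109 is prime, by Fermat 46^(-1) ≡ 46^{107} ≡ 64 (mod 109). Verify: 46 × 64 = 2944 ≡ 1 (mod 109)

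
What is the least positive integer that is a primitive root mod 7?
g = 3. For each prime q|6: 3^{3}≡6, 3^{2}≡2, none ≡ 1, so ord_7(3) = 6 and 3 is a primitive root.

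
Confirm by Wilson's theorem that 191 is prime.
(190)! mod 191 = 190. Since this equals -1 (mod 191), Wilson confirms 191 is prime.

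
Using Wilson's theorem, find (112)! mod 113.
By Wilson's theorem, (112)! ≡ -1 ≡ 112 (mod 113)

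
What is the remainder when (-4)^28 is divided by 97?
By repeated squaring mod 97: (-4)^{1}≡93, (-4)^{2}≡16, (-4)^{4}≡62, (-4)^{8}≡61, (-4)^{16}≡35. Then (-4)^{28} = (-4)^{16+8+4} ≡ 35 × 61 × 62 ≡ 62 mod 97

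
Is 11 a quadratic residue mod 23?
By Euler's criterion: 11^{11} ≡ 22 mod 23. Since this equals -1 (≡ 22), 11 is not a QR.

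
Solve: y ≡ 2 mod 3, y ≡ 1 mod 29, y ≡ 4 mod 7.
M = 3 × 29 × 7 = 609. M₁ = 203, y₁ ≡ 2 mod 3. M₂ = 21, y₂ ≡ 18 mod 29. M₃ = 87, y₃ ≡ 5 mod 7. y = 2×203×2 + 1×21×18 + 4×87×5 ≡ 494 mod 609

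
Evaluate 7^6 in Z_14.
By repeated squaring (mod 14): 7^{1}≡7, 7^{2}≡7, 7^{4}≡7. Then 7^{6} = 7^{4+2} ≡ 7 × 7 ≡ 7 (mod 14)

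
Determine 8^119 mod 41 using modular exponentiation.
Using Fermat: 8^{40} ≡ 1 mod 41. 119 ≡ 39 mod 40. So 8^{119} ≡ 8^{39} ≡ 36 mod 41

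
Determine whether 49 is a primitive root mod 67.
49^{33} ≡ 1 (mod 67) and 33 < 66, so ord_67(49) = 33 ≠ 66 and 49 is not a primitive root.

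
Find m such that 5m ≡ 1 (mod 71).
Since 71 is prime, by Fermat 5^(-1) ≡ 5^{69} ≡ 57 (mod 71). Verify: 5 × 57 = 285 ≡ 1 (mod 71)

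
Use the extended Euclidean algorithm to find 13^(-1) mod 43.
Extended GCD: 13(10) + 43(-3) = 1. So 13^(-1) ≡ 10 (mod 43). Verify: 13 × 10 = 130 ≡ 1 (mod 43)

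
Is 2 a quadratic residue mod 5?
By Euler's criterion: 2^{2} ≡ 4 mod 5. Since this equals -1 (≡ 4), 2 is not a QR.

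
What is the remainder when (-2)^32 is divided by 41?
By repeated squaring (mod 41): (-2)^{1}≡39, (-2)^{2}≡4, (-2)^{4}≡16, (-2)^{8}≡10, (-2)^{16}≡18, (-2)^{32}≡37. So (-2)^{32} ≡ 37 (mod 41)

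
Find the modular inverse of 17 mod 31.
Since 31 is prime, by Fermat 17^(-1) ≡ 17^{29} ≡ 11 (mod 31). Verify: 17 × 11 = 187 ≡ 1 (mod 31)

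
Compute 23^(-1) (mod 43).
Since 43 is prime, by Fermat 23^(-1) ≡ 23^{41} ≡ 15 (mod 43). Verify: 23 × 15 = 345 ≡ 1 (mod 43)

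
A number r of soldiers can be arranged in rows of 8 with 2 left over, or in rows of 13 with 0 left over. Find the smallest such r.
M = 8 × 13 = 104. M₁ = 13, y₁ ≡ 5 (mod 8). M₂ = 8, y₂ ≡ 5 (mod 13). r = 2×13×5 + 0×8×5 ≡ 26 (mod 104)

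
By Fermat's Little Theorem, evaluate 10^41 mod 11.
By Fermat: 10^{10} ≡ 1 (mod 11). 41 = 4×10 + 1. So 10^{41} ≡ 10^{1} ≡ 10 (mod 11)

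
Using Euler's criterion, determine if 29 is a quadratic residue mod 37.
By Euler's criterion: 29^{18} ≡ 36 (mod 37). Since this equals -1 (≡ 36), 29 is not a QR.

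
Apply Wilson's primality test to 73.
(72)! mod 73 = 72. Since 72 ≡ -1 mod 73, 73 is prime.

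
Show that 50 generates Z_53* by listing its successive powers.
50^1, 50^2, ..., 50^{52} mod 53: [50, 9, 26, 28, 22, 40, 39, 42, 33, 7, 32, 10, 23, 37, 48, 15, 8, 29, 19, 49, 12, 17, 2, 47, 18, 52, 3, 44, 27, 25, 31, 13, 14, 11, 20, 46, 21, 43, 30, 16, 5, 38, 45, 24, 34, 4, 41, 36, 51, 6, 35, 1]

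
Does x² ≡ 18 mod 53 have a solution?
By Euler's criterion: 18^{26} ≡ 52 mod 53. Since this equals -1 (≡ 52), 18 is not a QR.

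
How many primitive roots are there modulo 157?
A prime p has φ(p-1) primitive roots; here φ(156) = 48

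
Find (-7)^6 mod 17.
By repeated squaring mod 17: (-7)^{1}≡10, (-7)^{2}≡15, (-7)^{4}≡4. Then (-7)^{6} = (-7)^{4+2} ≡ 4 × 15 ≡ 9 mod 17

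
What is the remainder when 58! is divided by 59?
By Wilson's theorem, (58)! ≡ -1 ≡ 58 mod 59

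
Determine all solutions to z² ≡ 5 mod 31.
The square roots of 5 mod 31 are 25 and 6. Verify: 25² = 625 ≡ 5 mod 31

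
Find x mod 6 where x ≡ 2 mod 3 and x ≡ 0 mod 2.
M = 3 × 2 = 6. M₁ = 2, y₁ ≡ 2 mod 3. M₂ = 3, y₂ ≡ 1 mod 2. x = 2×2×2 + 0×3×1 ≡ 2 mod 6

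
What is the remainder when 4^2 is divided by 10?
4^{2} = 16 ≡ 6 (mod 10)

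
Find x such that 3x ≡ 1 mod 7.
Since 7 is prime, by Fermat 3^(-1) ≡ 3^{5} ≡ 5 mod 7. Verify: 3 × 5 = 15 ≡ 1 mod 7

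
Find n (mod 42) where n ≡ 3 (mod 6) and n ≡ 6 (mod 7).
M = 6 × 7 = 42. M₁ = 7, y₁ ≡ 1 (mod 6). M₂ = 6, y₂ ≡ 6 (mod 7). n = 3×7×1 + 6×6×6 ≡ 27 (mod 42)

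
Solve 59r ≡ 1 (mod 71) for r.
Since 71 is prime, by Fermat 59^(-1) ≡ 59^{69} ≡ 65 (mod 71). Verify: 59 × 65 = 3835 ≡ 1 (mod 71)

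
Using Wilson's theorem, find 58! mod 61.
(60)! = (58)! × (59) × (60) ≡ -1 mod 61. So (58)! ≡ -1 × [(60)(59)]^(-1) ≡ 30 mod 61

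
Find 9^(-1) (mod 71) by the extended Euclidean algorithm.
Extended GCD: 9(8) + 71(-1) = 1. So 9^(-1) ≡ 8 (mod 71). Verify: 9 × 8 = 72 ≡ 1 (mod 71)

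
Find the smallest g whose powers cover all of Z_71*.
g = 7. Powers: [7, 49, 59, 58, 51, 2, 14, 27, ...] generates all 70 non-zero residues.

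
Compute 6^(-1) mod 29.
Since 29 is prime, by Fermat 6^(-1) ≡ 6^{27} ≡ 5 mod 29. Verify: 6 × 5 = 30 ≡ 1 mod 29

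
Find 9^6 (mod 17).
By repeated squaring (mod 17): 9^{1}≡9, 9^{2}≡13, 9^{4}≡16. Then 9^{6} = 9^{4+2} ≡ 16 × 13 ≡ 4 (mod 17)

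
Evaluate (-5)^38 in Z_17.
Using Fermat: (-5)^{16} ≡ 1 mod 17. 38 ≡ 6 mod 16. So (-5)^{38} ≡ (-5)^{6} ≡ 2 mod 17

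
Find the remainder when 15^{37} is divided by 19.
By Fermat: 15^{18} ≡ 1 (mod 19). 37 = 2×18 + 1. So 15^{37} ≡ 15^{1} ≡ 15 (mod 19)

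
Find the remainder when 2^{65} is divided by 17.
By Fermat: 2^{16} ≡ 1 (mod 17). 65 = 4×16 + 1. So 2^{65} ≡ 2^{1} ≡ 2 (mod 17)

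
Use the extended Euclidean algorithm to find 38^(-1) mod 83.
Extended GCD: 38(-24) + 83(11) = 1. So 38^(-1) ≡ -24 ≡ 59 mod 83. Verify: 38 × 59 = 2242 ≡ 1 mod 83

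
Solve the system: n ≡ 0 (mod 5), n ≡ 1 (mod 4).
M = 5 × 4 = 20. M₁ = 4, y₁ ≡ 4 (mod 5). M₂ = 5, y₂ ≡ 1 (mod 4). n = 0×4×4 + 1×5×1 ≡ 5 (mod 20)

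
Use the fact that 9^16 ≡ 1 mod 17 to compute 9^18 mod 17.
By Fermat: 9^{16} ≡ 1 mod 17. So 9^{18} = 9^{16} · 9^{2} ≡ 9^{2} ≡ 13 mod 17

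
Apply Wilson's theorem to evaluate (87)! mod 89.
(88)! = (87)! × (88) ≡ -1 (mod 89). So (87)! ≡ -1 × (88)^(-1) ≡ (-1)×(-1) = 1 (mod 89)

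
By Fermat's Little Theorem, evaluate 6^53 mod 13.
By Fermat: 6^{12} ≡ 1 (mod 13). 53 = 4×12 + 5. So 6^{53} ≡ 6^{5} ≡ 2 (mod 13)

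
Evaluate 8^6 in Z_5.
Using Fermat: 8^{4} ≡ 1 (mod 5). 6 ≡ 2 (mod 4). So 8^{6} ≡ 8^{2} ≡ 4 (mod 5)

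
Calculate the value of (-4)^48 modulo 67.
By repeated squaring mod 67: (-4)^{1}≡63, (-4)^{2}≡16, (-4)^{4}≡55, (-4)^{8}≡10, (-4)^{16}≡33, (-4)^{32}≡17. Then (-4)^{48} = (-4)^{32+16} ≡ 17 × 33 ≡ 25 mod 67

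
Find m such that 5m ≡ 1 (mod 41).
Since 41 is prime, by Fermat 5^(-1) ≡ 5^{39} ≡ 33 (mod 41). Verify: 5 × 33 = 165 ≡ 1 (mod 41)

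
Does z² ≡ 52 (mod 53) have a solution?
By Euler's criterion: 52^{26} ≡ 1 (mod 53). Since this equals 1, 52 is a QR.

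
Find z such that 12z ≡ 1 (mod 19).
Since 19 is prime, by Fermat 12^(-1) ≡ 12^{17} ≡ 8 (mod 19). Verify: 12 × 8 = 96 ≡ 1 (mod 19)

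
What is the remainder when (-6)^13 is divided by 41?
By repeated squaring mod 41: (-6)^{1}≡35, (-6)^{2}≡36, (-6)^{4}≡25, (-6)^{8}≡10. Then (-6)^{13} = (-6)^{8+4+1} ≡ 10 × 25 × 35 ≡ 17 mod 41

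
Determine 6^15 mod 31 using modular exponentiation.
By repeated squaring mod 31: 6^{1}≡6, 6^{2}≡5, 6^{4}≡25, 6^{8}≡5. Then 6^{15} = 6^{8+4+2+1} ≡ 5 × 25 × 5 × 6 ≡ 30 mod 31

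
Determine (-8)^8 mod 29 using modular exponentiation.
By repeated squaring (mod 29): (-8)^{1}≡21, (-8)^{2}≡6, (-8)^{4}≡7, (-8)^{8}≡20. So (-8)^{8} ≡ 20 (mod 29)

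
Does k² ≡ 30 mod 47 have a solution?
By Euler's criterion: 30^{23} ≡ 46 mod 47. Since this equals -1 (≡ 46), 30 is not a QR.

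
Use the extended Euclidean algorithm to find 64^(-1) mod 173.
Extended GCD: 64(73) + 173(-27) = 1. So 64^(-1) ≡ 73 (mod 173). Verify: 64 × 73 = 4672 ≡ 1 (mod 173)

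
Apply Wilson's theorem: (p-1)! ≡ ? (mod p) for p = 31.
By Wilson's theorem, (30)! ≡ -1 ≡ 30 (mod 31)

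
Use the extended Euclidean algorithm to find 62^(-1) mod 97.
Extended GCD: 62(36) + 97(-23) = 1. So 62^(-1) ≡ 36 mod 97. Verify: 62 × 36 = 2232 ≡ 1 mod 97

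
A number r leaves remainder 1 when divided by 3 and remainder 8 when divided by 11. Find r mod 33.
M = 3 × 11 = 33. M₁ = 11, y₁ ≡ 2 mod 3. M₂ = 3, y₂ ≡ 4 mod 11. r = 1×11×2 + 8×3×4 ≡ 19 mod 33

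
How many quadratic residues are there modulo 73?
The squaring map on Z_73* is 2-to-1, so there are (72)/2 = 36 QRs.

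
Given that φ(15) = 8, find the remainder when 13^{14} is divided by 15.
By Euler: 13^{8} ≡ 1 (mod 15) since gcd(13, 15) = 1. 14 = 1×8 + 6. So 13^{14} ≡ 13^{6} ≡ 4 (mod 15)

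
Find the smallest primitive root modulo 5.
g = 2. For each prime q|4: 2^{2}≡4, none ≡ 1, so ord_5(2) = 4 and 2 is a primitive root.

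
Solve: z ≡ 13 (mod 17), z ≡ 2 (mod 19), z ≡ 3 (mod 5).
M = 17 × 19 × 5 = 1615. M₁ = 95, y₁ ≡ 12 (mod 17). M₂ = 85, y₂ ≡ 17 (mod 19). M₃ = 323, y₃ ≡ 2 (mod 5). z = 13×95×12 + 2×85×17 + 3×323×2 ≡ 268 (mod 1615)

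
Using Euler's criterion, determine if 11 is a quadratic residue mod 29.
By Euler's criterion: 11^{14} ≡ 28 (mod 29). Since this equals -1 (≡ 28), 11 is not a QR.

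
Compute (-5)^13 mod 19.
By repeated squaring mod 19: (-5)^{1}≡14, (-5)^{2}≡6, (-5)^{4}≡17, (-5)^{8}≡4. Then (-5)^{13} = (-5)^{8+4+1} ≡ 4 × 17 × 14 ≡ 2 mod 19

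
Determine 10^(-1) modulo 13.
Since 13 is prime, by Fermat 10^(-1) ≡ 10^{11} ≡ 4 (mod 13). Verify: 10 × 4 = 40 ≡ 1 (mod 13)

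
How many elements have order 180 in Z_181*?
Number of primitive roots mod 181 = φ(p-1) = φ(180) = 48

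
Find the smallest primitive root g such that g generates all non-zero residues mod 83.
g = 2. For each prime q|82: 2^{41}≡82, 2^{2}≡4, none ≡ 1, so ord_83(2) = 82 and 2 is a primitive root.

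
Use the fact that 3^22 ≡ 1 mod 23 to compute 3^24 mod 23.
By Fermat: 3^{22} ≡ 1 mod 23. So 3^{24} = 3^{22} · 3^{2} ≡ 3^{2} ≡ 9 mod 23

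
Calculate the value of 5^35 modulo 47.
By repeated squaring (mod 47): 5^{1}≡5, 5^{2}≡25, 5^{4}≡14, 5^{8}≡8, 5^{16}≡17, 5^{32}≡7. Then 5^{35} = 5^{32+2+1} ≡ 7 × 25 × 5 ≡ 29 (mod 47)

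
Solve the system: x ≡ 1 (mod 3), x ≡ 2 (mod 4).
M = 3 × 4 = 12. M₁ = 4, y₁ ≡ 1 (mod 3). M₂ = 3, y₂ ≡ 3 (mod 4). x = 1×4×1 + 2×3×3 ≡ 10 (mod 12)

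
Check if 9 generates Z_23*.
9^{11} ≡ 1 (mod 23) and 11 < 22, so ord_23(9) = 11 ≠ 22 and 9 is not a primitive root.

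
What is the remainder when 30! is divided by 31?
By Wilson's theorem, (30)! ≡ -1 ≡ 30 (mod 31)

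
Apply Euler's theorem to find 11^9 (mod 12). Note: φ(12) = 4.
By Euler: 11^{4} ≡ 1 (mod 12) since gcd(11, 12) = 1. 9 = 2×4 + 1. So 11^{9} ≡ 11^{1} ≡ 11 (mod 12)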